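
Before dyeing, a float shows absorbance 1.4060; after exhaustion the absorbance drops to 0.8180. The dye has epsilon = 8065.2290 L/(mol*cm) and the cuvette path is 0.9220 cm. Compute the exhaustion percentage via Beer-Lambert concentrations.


c_initial = A_i / (epsilon * l) = 1.4060 / (8065.2290 * 0.9220) = 1.8908e-04 mol/L
c_final = A_f / (epsilon * l) = 0.8180 / (8065.2290 * 0.9220) = 1.1000e-04 mol/L
Exhaustion = (c_initial - c_final) / c_initial * 100 = (1.8908e-04 - 1.1000e-04) / 1.8908e-04 * 100 = 41.8208 %


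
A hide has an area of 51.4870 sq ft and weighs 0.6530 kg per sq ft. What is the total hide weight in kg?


Formula: Weight = area * weight_per_sqft
Substituting: Weight = 51.4870 * 0.6530
Result: 33.6210 kg


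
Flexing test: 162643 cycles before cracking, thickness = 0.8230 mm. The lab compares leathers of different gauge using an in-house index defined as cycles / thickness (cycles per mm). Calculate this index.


Formula: Index = cycles / thickness
Substituting: Index = 162643 / 0.8230
Result: 197622.1142 cycles/mm


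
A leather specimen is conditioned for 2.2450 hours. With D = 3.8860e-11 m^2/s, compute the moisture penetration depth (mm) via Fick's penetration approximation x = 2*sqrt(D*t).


t = 2.2450 hr * 3600 = 8082.0000 s
D * t = 3.8860e-11 * 8082.0000 = 3.1407e-07
x = 2 * sqrt(D*t) = 2 * sqrt(3.1407e-07) = 0.00112083 m = 1.1208 mm


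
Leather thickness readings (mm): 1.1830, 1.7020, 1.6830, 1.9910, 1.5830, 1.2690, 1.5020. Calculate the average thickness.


Formula: Average = sum / n
Substituting: Average = 10.9130 / 7
Result: 1.5590 mm


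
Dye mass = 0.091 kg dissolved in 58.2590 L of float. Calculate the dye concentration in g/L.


Formula: Conc = dye_mass(kg) / volume(L) * 1000
Substituting: Conc = 0.091 / 58.2590 * 1000
Result: 1.5620 g/L


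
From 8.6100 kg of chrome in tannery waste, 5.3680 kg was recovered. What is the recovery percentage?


Formula: Recovery = recovered / input * 100
Substituting: Recovery = 5.3680 / 8.6100 * 100
Result: 62.3461 %


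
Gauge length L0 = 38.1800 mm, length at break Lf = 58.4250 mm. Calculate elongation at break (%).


Formula: Elongation = (Lf - L0) / L0 * 100
Substituting: Elongation = (58.4250 - 38.1800) / 38.1800 * 100
Result: 53.0251 %


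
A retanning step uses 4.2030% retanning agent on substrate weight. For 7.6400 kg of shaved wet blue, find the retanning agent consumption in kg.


Formula: Retan = substrate * pct / 100
Substituting: Retan = 7.6400 * 4.2030 / 100
Result: 0.3211 kg


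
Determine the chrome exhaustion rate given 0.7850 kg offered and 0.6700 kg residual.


Formula: Uptake = (offered - residual) / offered * 100
Substituting: Uptake = (0.7850 - 0.6700) / 0.7850 * 100
Result: 14.6497 %


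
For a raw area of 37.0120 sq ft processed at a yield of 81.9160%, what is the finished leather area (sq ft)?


Formula: finished = raw * yield / 100
Substituting: finished = 37.0120 * 81.9160 / 100
Result: 30.3187 sq ft


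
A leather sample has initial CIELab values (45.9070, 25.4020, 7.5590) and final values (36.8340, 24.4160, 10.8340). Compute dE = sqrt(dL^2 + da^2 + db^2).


dL = -9.0730, da = -0.9860, db = 3.2750
dE = sqrt((-9.0730)^2 + (-0.9860)^2 + 3.2750^2) = 9.6962


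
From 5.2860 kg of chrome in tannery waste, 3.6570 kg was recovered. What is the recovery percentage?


Formula: Recovery = recovered / input * 100
Substituting: Recovery = 3.6570 / 5.2860 * 100
Result: 69.1827 %


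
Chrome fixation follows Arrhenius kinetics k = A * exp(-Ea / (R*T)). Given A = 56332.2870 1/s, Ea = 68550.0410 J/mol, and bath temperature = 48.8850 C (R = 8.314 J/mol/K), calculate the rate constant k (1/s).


T_K = T_C + 273.15 = 48.8850 + 273.15 = 322.0350 K
exponent = -Ea / (R * T_K) = -68550.0410 / (8.314 * 322.0350) = -25.6032
k = A * exp(exponent) = 56332.2870 * exp(-25.6032) = 4.2798e-07 1/s


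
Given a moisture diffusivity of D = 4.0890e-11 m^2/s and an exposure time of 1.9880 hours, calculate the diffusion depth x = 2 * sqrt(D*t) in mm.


t = 1.9880 hr * 3600 = 7156.8000 s
D * t = 4.0890e-11 * 7156.8000 = 2.9264e-07
x = 2 * sqrt(D*t) = 2 * sqrt(2.9264e-07) = 0.00108193 m = 1.0819 mm


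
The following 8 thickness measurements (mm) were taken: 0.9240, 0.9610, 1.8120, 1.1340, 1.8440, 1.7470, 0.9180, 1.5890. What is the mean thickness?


Formula: Average = sum / n
Substituting: Average = 10.9290 / 8
Result: 1.3661 mm


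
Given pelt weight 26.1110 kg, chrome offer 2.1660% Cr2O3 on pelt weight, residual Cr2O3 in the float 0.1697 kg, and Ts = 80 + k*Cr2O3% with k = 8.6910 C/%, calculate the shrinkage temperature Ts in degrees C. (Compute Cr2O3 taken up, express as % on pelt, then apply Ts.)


Offered = pelt * offer_pct / 100 = 26.1110 * 2.1660 / 100 = 0.5656 kg
Uptake = offered - residual = 0.5656 - 0.1697 = 0.3959 kg
Cr2O3% on pelt = uptake / pelt * 100 = 0.3959 / 26.1110 * 100 = 1.5161 %
Ts = 80 + k * Cr2O3% = 80 + 8.6910 * 1.5161 = 93.1763 C


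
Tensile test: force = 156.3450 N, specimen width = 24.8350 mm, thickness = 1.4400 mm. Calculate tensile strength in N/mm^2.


Formula: TS = force / (width * thickness)
Substituting: TS = 156.3450 / (24.8350 * 1.4400)
Result: 4.3718 N/mm^2


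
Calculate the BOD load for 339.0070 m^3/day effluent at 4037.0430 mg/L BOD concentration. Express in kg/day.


Formula: BOD_load = volume * conc / 1000
Substituting: BOD_load = 339.0070 * 4037.0430 / 1000
Result: 1368.5858 kg/day


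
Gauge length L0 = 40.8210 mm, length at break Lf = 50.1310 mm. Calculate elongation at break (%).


Formula: Elongation = (Lf - L0) / L0 * 100
Substituting: Elongation = (50.1310 - 40.8210) / 40.8210 * 100
Result: 22.8069 %


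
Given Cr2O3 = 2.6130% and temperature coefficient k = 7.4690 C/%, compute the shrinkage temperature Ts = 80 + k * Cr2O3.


Formula: Ts = 80 + k * Cr2O3
Substituting: Ts = 80 + 7.4690 * 2.6130
Result: 99.5165 C


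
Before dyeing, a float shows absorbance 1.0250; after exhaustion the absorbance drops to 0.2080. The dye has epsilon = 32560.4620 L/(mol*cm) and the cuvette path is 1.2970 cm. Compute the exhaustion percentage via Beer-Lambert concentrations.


c_initial = A_i / (epsilon * l) = 1.0250 / (32560.4620 * 1.2970) = 2.4271e-05 mol/L
c_final = A_f / (epsilon * l) = 0.2080 / (32560.4620 * 1.2970) = 4.9253e-06 mol/L
Exhaustion = (c_initial - c_final) / c_initial * 100 = (2.4271e-05 - 4.9253e-06) / 2.4271e-05 * 100 = 79.7073 %


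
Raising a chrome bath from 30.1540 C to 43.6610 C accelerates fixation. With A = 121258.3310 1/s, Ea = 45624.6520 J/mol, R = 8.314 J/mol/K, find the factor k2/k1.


T1 = 30.1540 + 273.15 = 303.3040 K; T2 = 43.6610 + 273.15 = 316.8110 K
k1 = A * exp(-Ea/(R*T1)) = 121258.3310 * exp(-45624.6520/(8.314*303.3040)) = 0.0016827 1/s
k2 = A * exp(-Ea/(R*T2)) = 121258.3310 * exp(-45624.6520/(8.314*316.8110)) = 0.00363927 1/s
k2/k1 = 0.00363927 / 0.0016827 = 2.1628


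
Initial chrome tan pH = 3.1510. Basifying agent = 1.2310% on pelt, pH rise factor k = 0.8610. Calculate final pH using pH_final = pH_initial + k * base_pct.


Formula: pH_final = pH_initial + k * base_pct
Substituting: pH_final = 3.1510 + 0.8610 * 1.2310
Result: 4.2109


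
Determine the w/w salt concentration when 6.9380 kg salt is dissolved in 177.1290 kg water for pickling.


Formula: Conc = salt / (water + salt) * 100
Substituting: Conc = 6.9380 / (177.1290 + 6.9380) * 100
Result: 3.7693 %


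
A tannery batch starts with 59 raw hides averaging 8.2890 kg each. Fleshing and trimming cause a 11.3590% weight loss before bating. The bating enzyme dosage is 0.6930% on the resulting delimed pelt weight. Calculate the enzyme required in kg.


Total_raw = N * avg_wt = 59 * 8.2890 = 489.0510 kg
Substrate = Total_raw * (1 - loss/100) = 489.0510 * (1 - 11.3590/100) = 433.4997 kg
Enzyme = Substrate * pct / 100 = 433.4997 * 0.6930 / 100 = 3.0042 kg


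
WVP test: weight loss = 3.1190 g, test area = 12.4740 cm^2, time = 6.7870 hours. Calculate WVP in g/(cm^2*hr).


Formula: WVP = loss / (area * time)
Substituting: WVP = 3.1190 / (12.4740 * 6.7870)
Result: 0.036841 g/(cm^2*hr)


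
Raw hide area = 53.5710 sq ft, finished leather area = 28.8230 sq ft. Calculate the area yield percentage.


Formula: Yield = finished / raw * 100
Substituting: Yield = 28.8230 / 53.5710 * 100
Result: 53.8034 %


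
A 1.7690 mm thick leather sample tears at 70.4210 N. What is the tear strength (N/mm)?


Formula: Tear strength = force / thickness
Substituting: Tear strength = 70.4210 / 1.7690
Result: 39.8084 N/mm


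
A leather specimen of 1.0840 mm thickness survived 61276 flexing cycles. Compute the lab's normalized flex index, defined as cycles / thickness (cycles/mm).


Formula: Index = cycles / thickness
Substituting: Index = 61276 / 1.0840
Result: 56527.6753 cycles/mm


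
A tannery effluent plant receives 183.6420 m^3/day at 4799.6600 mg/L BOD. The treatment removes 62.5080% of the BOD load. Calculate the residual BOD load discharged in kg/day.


Load_in = volume * conc / 1000 = 183.6420 * 4799.6600 / 1000 = 881.4192 kg/day
Removed = Load_in * eff / 100 = 881.4192 * 62.5080 / 100 = 550.9575 kg/day
Load_out = Load_in - Removed = 881.4192 - 550.9575 = 330.4617 kg/day


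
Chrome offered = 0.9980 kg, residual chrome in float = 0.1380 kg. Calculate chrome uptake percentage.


Formula: Uptake = (offered - residual) / offered * 100
Substituting: Uptake = (0.9980 - 0.1380) / 0.9980 * 100
Result: 86.1723 %


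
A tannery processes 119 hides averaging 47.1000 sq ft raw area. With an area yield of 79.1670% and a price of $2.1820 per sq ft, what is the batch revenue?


Raw_total = N * avg_area = 119 * 47.1000 = 5604.9000 sq ft
Finished = Raw_total * yield / 100 = 5604.9000 * 79.1670 / 100 = 4437.2312 sq ft
Value = Finished * price = 4437.2312 * 2.1820 = 9682.0384 $


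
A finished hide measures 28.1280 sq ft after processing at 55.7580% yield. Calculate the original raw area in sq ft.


Formula: raw = finished * 100 / yield
Substituting: raw = 28.1280 * 100 / 55.7580
Result: 50.4466 sq ft


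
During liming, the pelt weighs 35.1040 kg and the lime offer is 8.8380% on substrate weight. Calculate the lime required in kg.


Formula: Lime = substrate * pct / 100
Substituting: Lime = 35.1040 * 8.8380 / 100
Result: 3.1025 kg


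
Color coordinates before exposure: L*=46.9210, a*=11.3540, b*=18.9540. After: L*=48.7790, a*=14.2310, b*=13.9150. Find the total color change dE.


dL = 1.8580, da = 2.8770, db = -5.0390
dE = sqrt(1.8580^2 + 2.8770^2 + (-5.0390)^2) = 6.0927


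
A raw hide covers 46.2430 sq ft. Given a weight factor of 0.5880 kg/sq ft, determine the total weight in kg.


Formula: Weight = area * weight_per_sqft
Substituting: Weight = 46.2430 * 0.5880
Result: 27.1909 kg


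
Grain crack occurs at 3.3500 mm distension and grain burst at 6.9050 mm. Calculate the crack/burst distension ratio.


Formula: Ratio = crack / burst
Substituting: Ratio = 3.3500 / 6.9050
Result: 0.4852


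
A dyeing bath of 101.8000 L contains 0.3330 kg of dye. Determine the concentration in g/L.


Formula: Conc = dye_mass(kg) / volume(L) * 1000
Substituting: Conc = 0.3330 / 101.8000 * 1000
Result: 3.2711 g/L


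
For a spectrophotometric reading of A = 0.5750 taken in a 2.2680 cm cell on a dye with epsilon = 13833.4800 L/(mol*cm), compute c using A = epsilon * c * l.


Formula: c = A / (epsilon * l)
Substituting: c = 0.5750 / (13833.4800 * 2.2680)
Result: 1.8327e-05 mol/L


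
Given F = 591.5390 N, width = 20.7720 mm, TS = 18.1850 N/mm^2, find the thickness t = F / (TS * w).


Formula: t = F / (TS * w)
Substituting: t = 591.5390 / (18.1850 * 20.7720)
Result: 1.5660 mm


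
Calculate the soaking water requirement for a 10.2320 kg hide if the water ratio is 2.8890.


Formula: Water = hide_weight * ratio
Substituting: Water = 10.2320 * 2.8890
Result: 29.5602 kg


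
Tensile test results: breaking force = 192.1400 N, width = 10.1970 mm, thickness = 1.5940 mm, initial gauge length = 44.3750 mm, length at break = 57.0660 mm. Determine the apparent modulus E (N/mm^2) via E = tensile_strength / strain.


TS = F / (w * t) = 192.1400 / (10.1970 * 1.5940) = 11.8211 N/mm^2
strain = (Lf - L0) / L0 = (57.0660 - 44.3750) / 44.3750 = 0.2860
E = TS / strain = 11.8211 / 0.2860 = 41.3333 N/mm^2


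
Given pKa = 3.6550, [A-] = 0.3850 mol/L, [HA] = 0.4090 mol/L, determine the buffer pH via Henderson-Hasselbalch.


ratio = [A-] / [HA] = 0.3850 / 0.4090 = 0.9413
log10(ratio) = -0.0262626
pH = pKa + log10(ratio) = 3.6550 - 0.0262626 = 3.6287


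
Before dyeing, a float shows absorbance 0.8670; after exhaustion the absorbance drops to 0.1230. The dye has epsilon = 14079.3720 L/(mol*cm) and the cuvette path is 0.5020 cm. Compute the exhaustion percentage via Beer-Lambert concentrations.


c_initial = A_i / (epsilon * l) = 0.8670 / (14079.3720 * 0.5020) = 1.2267e-04 mol/L
c_final = A_f / (epsilon * l) = 0.1230 / (14079.3720 * 0.5020) = 1.7403e-05 mol/L
Exhaustion = (c_initial - c_final) / c_initial * 100 = (1.2267e-04 - 1.7403e-05) / 1.2267e-04 * 100 = 85.8131 %


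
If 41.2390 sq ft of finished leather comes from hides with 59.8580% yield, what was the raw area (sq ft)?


Formula: raw = finished * 100 / yield
Substituting: raw = 41.2390 * 100 / 59.8580
Result: 68.8947 sq ft


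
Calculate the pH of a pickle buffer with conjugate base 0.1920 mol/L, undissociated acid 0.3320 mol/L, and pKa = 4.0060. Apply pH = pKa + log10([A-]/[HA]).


ratio = [A-] / [HA] = 0.1920 / 0.3320 = 0.5783
log10(ratio) = -0.2378
pH = pKa + log10(ratio) = 4.0060 - 0.2378 = 3.7682


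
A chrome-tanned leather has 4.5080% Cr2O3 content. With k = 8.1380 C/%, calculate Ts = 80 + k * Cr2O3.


Formula: Ts = 80 + k * Cr2O3
Substituting: Ts = 80 + 8.1380 * 4.5080
Result: 116.6861 C


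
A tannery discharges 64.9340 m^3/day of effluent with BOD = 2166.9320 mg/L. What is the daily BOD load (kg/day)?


Formula: BOD_load = volume * conc / 1000
Substituting: BOD_load = 64.9340 * 2166.9320 / 1000
Result: 140.7076 kg/day


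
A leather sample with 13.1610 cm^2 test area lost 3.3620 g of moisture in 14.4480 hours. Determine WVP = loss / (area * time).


Formula: WVP = loss / (area * time)
Substituting: WVP = 3.3620 / (13.1610 * 14.4480)
Result: 0.0176808 g/(cm^2*hr)


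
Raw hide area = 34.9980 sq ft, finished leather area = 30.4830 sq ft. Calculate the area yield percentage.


Formula: Yield = finished / raw * 100
Substituting: Yield = 30.4830 / 34.9980 * 100
Result: 87.0993 %


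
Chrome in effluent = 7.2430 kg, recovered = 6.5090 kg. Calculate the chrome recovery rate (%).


Formula: Recovery = recovered / input * 100
Substituting: Recovery = 6.5090 / 7.2430 * 100
Result: 89.8661 %


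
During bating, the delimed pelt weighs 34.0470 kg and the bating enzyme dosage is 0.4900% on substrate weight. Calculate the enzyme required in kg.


Formula: Enzyme = substrate * pct / 100
Substituting: Enzyme = 34.0470 * 0.4900 / 100
Result: 0.1668 kg


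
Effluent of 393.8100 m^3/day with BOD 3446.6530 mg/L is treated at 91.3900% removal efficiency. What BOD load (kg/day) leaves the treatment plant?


Load_in = volume * conc / 1000 = 393.8100 * 3446.6530 / 1000 = 1357.3264 kg/day
Removed = Load_in * eff / 100 = 1357.3264 * 91.3900 / 100 = 1240.4606 kg/day
Load_out = Load_in - Removed = 1357.3264 - 1240.4606 = 116.8658 kg/day


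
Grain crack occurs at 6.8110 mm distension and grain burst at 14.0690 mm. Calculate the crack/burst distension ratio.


Formula: Ratio = crack / burst
Substituting: Ratio = 6.8110 / 14.0690
Result: 0.4841


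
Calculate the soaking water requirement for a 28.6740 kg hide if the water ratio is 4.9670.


Formula: Water = hide_weight * ratio
Substituting: Water = 28.6740 * 4.9670
Result: 142.4238 kg


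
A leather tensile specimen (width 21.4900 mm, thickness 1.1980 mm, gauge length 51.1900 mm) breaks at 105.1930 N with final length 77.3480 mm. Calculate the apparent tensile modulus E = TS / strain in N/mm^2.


TS = F / (w * t) = 105.1930 / (21.4900 * 1.1980) = 4.0860 N/mm^2
strain = (Lf - L0) / L0 = (77.3480 - 51.1900) / 51.1900 = 0.5110
E = TS / strain = 4.0860 / 0.5110 = 7.9960 N/mm^2


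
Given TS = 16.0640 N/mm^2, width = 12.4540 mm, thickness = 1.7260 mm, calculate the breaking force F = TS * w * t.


Formula: F = TS * w * t
Substituting: F = 16.0640 * 12.4540 * 1.7260
Result: 345.3054 N


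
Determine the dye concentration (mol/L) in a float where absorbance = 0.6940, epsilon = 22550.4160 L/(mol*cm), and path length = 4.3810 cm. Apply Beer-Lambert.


Formula: c = A / (epsilon * l)
Substituting: c = 0.6940 / (22550.4160 * 4.3810)
Result: 7.0248e-06 mol/L


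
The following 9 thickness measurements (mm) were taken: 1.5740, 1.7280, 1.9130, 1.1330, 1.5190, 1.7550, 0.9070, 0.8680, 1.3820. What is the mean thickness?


Formula: Average = sum / n
Substituting: Average = 12.7790 / 9
Result: 1.4199 mm


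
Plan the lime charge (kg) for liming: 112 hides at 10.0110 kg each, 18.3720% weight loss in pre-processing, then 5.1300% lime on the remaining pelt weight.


Total_raw = N * avg_wt = 112 * 10.0110 = 1121.2320 kg
Substrate = Total_raw * (1 - loss/100) = 1121.2320 * (1 - 18.3720/100) = 915.2393 kg
Lime = Substrate * pct / 100 = 915.2393 * 5.1300 / 100 = 46.9518 kg


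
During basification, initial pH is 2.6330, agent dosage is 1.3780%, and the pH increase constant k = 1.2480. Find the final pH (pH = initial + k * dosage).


Formula: pH_final = pH_initial + k * base_pct
Substituting: pH_final = 2.6330 + 1.2480 * 1.3780
Result: 4.3527


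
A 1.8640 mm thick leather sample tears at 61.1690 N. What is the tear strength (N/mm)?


Formula: Tear strength = force / thickness
Substituting: Tear strength = 61.1690 / 1.8640
Result: 32.8160 N/mm


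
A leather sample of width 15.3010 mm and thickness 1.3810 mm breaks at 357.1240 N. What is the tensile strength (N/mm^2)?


Formula: TS = force / (width * thickness)
Substituting: TS = 357.1240 / (15.3010 * 1.3810)
Result: 16.9007 N/mm^2


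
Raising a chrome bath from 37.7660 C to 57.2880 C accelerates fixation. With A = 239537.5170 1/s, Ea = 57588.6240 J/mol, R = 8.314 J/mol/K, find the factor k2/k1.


T1 = 37.7660 + 273.15 = 310.9160 K; T2 = 57.2880 + 273.15 = 330.4380 K
k1 = A * exp(-Ea/(R*T1)) = 239537.5170 * exp(-57588.6240/(8.314*310.9160)) = 5.0582e-05 1/s
k2 = A * exp(-Ea/(R*T2)) = 239537.5170 * exp(-57588.6240/(8.314*330.4380)) = 1.8863e-04 1/s
k2/k1 = 1.8863e-04 / 5.0582e-05 = 3.7292


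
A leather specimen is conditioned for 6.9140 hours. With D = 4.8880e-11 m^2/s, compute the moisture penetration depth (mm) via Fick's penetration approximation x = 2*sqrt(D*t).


t = 6.9140 hr * 3600 = 24890.4000 s
D * t = 4.8880e-11 * 24890.4000 = 1.2166e-06
x = 2 * sqrt(D*t) = 2 * sqrt(1.2166e-06) = 0.00220603 m = 2.2060 mm


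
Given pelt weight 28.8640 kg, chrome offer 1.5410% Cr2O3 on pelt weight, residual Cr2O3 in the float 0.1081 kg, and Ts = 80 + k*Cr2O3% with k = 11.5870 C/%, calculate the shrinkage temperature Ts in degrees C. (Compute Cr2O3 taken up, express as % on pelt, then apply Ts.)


Offered = pelt * offer_pct / 100 = 28.8640 * 1.5410 / 100 = 0.4448 kg
Uptake = offered - residual = 0.4448 - 0.1081 = 0.3367 kg
Cr2O3% on pelt = uptake / pelt * 100 = 0.3367 / 28.8640 * 100 = 1.1665 %
Ts = 80 + k * Cr2O3% = 80 + 11.5870 * 1.1665 = 93.5161 C


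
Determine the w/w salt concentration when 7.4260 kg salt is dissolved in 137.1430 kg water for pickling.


Formula: Conc = salt / (water + salt) * 100
Substituting: Conc = 7.4260 / (137.1430 + 7.4260) * 100
Result: 5.1366 %


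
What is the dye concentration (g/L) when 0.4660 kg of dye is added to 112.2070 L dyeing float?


Formula: Conc = dye_mass(kg) / volume(L) * 1000
Substituting: Conc = 0.4660 / 112.2070 * 1000
Result: 4.1530 g/L


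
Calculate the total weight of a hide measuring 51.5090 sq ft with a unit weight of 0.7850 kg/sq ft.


Formula: Weight = area * weight_per_sqft
Substituting: Weight = 51.5090 * 0.7850
Result: 40.4346 kg


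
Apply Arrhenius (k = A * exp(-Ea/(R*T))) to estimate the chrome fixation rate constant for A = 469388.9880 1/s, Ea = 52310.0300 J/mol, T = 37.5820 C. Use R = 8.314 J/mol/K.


T_K = T_C + 273.15 = 37.5820 + 273.15 = 310.7320 K
exponent = -Ea / (R * T_K) = -52310.0300 / (8.314 * 310.7320) = -20.2483
k = A * exp(exponent) = 469388.9880 * exp(-20.2483) = 7.5474e-04 1/s


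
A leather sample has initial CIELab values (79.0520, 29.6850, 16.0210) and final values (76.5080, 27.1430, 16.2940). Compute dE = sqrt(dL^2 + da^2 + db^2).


dL = -2.5440, da = -2.5420, db = 0.2730
dE = sqrt((-2.5440)^2 + (-2.5420)^2 + 0.2730^2) = 3.6067


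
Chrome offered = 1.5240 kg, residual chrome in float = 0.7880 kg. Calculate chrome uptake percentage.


Formula: Uptake = (offered - residual) / offered * 100
Substituting: Uptake = (1.5240 - 0.7880) / 1.5240 * 100
Result: 48.2940 %


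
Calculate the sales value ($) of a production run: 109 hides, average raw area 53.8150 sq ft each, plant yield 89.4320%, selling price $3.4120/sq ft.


Raw_total = N * avg_area = 109 * 53.8150 = 5865.8350 sq ft
Finished = Raw_total * yield / 100 = 5865.8350 * 89.4320 / 100 = 5245.9336 sq ft
Value = Finished * price = 5245.9336 * 3.4120 = 17899.1253 $


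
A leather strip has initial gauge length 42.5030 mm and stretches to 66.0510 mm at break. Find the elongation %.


Formula: Elongation = (Lf - L0) / L0 * 100
Substituting: Elongation = (66.0510 - 42.5030) / 42.5030 * 100
Result: 55.4031 %


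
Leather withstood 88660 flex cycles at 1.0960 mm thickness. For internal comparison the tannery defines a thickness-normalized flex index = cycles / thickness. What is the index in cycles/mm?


Formula: Index = cycles / thickness
Substituting: Index = 88660 / 1.0960
Result: 80894.1606 cycles/mm


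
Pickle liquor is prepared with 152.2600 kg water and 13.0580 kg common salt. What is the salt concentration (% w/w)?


Formula: Conc = salt / (water + salt) * 100
Substituting: Conc = 13.0580 / (152.2600 + 13.0580) * 100
Result: 7.8987 %


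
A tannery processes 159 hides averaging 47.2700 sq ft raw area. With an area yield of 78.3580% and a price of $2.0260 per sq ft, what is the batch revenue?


Raw_total = N * avg_area = 159 * 47.2700 = 7515.9300 sq ft
Finished = Raw_total * yield / 100 = 7515.9300 * 78.3580 / 100 = 5889.3324 sq ft
Value = Finished * price = 5889.3324 * 2.0260 = 11931.7875 $


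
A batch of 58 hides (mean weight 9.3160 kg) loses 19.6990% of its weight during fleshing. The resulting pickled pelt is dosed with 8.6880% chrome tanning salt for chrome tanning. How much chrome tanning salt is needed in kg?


Total_raw = N * avg_wt = 58 * 9.3160 = 540.3280 kg
Substrate = Total_raw * (1 - loss/100) = 540.3280 * (1 - 19.6990/100) = 433.8888 kg
Chrome = Substrate * pct / 100 = 433.8888 * 8.6880 / 100 = 37.6963 kg


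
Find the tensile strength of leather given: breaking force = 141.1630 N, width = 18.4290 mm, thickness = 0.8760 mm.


Formula: TS = force / (width * thickness)
Substituting: TS = 141.1630 / (18.4290 * 0.8760)
Result: 8.7441 N/mm^2


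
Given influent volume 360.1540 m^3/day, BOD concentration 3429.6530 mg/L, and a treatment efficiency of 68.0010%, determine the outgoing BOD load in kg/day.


Load_in = volume * conc / 1000 = 360.1540 * 3429.6530 / 1000 = 1235.2032 kg/day
Removed = Load_in * eff / 100 = 1235.2032 * 68.0010 / 100 = 839.9506 kg/day
Load_out = Load_in - Removed = 1235.2032 - 839.9506 = 395.2527 kg/day


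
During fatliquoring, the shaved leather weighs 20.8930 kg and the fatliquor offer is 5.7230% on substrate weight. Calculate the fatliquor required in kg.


Formula: Fat = substrate * pct / 100
Substituting: Fat = 20.8930 * 5.7230 / 100
Result: 1.1957 kg


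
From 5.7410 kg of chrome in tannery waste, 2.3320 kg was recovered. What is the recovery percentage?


Formula: Recovery = recovered / input * 100
Substituting: Recovery = 2.3320 / 5.7410 * 100
Result: 40.6201 %


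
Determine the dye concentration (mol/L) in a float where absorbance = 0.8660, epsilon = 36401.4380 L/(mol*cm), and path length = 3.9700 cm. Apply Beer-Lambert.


Formula: c = A / (epsilon * l)
Substituting: c = 0.8660 / (36401.4380 * 3.9700)
Result: 5.9925e-06 mol/L


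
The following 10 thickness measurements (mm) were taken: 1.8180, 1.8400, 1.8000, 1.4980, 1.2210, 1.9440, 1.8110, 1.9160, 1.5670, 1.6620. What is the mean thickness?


Formula: Average = sum / n
Substituting: Average = 17.0770 / 10
Result: 1.7077 mm


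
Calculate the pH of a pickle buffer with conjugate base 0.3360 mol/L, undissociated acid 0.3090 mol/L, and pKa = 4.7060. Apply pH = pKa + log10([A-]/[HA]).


ratio = [A-] / [HA] = 0.3360 / 0.3090 = 1.0874
log10(ratio) = 0.0363808
pH = pKa + log10(ratio) = 4.7060 + 0.0363808 = 4.7424


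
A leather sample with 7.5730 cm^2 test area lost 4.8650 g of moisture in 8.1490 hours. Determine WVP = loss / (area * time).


Formula: WVP = loss / (area * time)
Substituting: WVP = 4.8650 / (7.5730 * 8.1490)
Result: 0.0788335 g/(cm^2*hr)


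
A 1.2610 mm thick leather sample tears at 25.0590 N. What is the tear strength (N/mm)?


Formula: Tear strength = force / thickness
Substituting: Tear strength = 25.0590 / 1.2610
Result: 19.8723 N/mm


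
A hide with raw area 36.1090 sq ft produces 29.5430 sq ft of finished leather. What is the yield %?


Formula: Yield = finished / raw * 100
Substituting: Yield = 29.5430 / 36.1090 * 100
Result: 81.8162 %


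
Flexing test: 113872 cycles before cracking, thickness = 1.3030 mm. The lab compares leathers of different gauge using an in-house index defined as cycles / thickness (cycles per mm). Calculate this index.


Formula: Index = cycles / thickness
Substituting: Index = 113872 / 1.3030
Result: 87392.1719 cycles/mm


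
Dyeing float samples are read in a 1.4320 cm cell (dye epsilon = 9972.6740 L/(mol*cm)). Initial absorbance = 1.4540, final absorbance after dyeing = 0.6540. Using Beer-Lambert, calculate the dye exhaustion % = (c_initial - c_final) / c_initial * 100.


c_initial = A_i / (epsilon * l) = 1.4540 / (9972.6740 * 1.4320) = 1.0181e-04 mol/L
c_final = A_f / (epsilon * l) = 0.6540 / (9972.6740 * 1.4320) = 4.5796e-05 mol/L
Exhaustion = (c_initial - c_final) / c_initial * 100 = (1.0181e-04 - 4.5796e-05) / 1.0181e-04 * 100 = 55.0206 %


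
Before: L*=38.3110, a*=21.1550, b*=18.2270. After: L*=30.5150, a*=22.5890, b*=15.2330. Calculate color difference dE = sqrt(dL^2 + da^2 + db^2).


dL = -7.7960, da = 1.4340, db = -2.9940
dE = sqrt((-7.7960)^2 + 1.4340^2 + (-2.9940)^2) = 8.4734


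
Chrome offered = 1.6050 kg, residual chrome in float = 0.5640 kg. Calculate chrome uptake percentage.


Formula: Uptake = (offered - residual) / offered * 100
Substituting: Uptake = (1.6050 - 0.5640) / 1.6050 * 100
Result: 64.8598 %


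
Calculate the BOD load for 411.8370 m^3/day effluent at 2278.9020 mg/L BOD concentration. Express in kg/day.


Formula: BOD_load = volume * conc / 1000
Substituting: BOD_load = 411.8370 * 2278.9020 / 1000
Result: 938.5362 kg/day


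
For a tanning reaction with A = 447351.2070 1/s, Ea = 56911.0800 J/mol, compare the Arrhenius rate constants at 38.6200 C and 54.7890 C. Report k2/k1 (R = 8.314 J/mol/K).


T1 = 38.6200 + 273.15 = 311.7700 K; T2 = 54.7890 + 273.15 = 327.9390 K
k1 = A * exp(-Ea/(R*T1)) = 447351.2070 * exp(-56911.0800/(8.314*311.7700)) = 1.3041e-04 1/s
k2 = A * exp(-Ea/(R*T2)) = 447351.2070 * exp(-56911.0800/(8.314*327.9390)) = 3.8498e-04 1/s
k2/k1 = 3.8498e-04 / 1.3041e-04 = 2.9522


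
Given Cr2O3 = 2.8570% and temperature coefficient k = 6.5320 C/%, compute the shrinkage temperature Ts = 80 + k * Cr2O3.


Formula: Ts = 80 + k * Cr2O3
Substituting: Ts = 80 + 6.5320 * 2.8570
Result: 98.6619 C


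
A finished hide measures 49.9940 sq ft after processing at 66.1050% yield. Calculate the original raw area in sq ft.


Formula: raw = finished * 100 / yield
Substituting: raw = 49.9940 * 100 / 66.1050
Result: 75.6282 sq ft


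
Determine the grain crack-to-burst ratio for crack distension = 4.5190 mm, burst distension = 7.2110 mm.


Formula: Ratio = crack / burst
Substituting: Ratio = 4.5190 / 7.2110
Result: 0.6267


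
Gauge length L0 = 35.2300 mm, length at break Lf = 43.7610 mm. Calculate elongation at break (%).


Formula: Elongation = (Lf - L0) / L0 * 100
Substituting: Elongation = (43.7610 - 35.2300) / 35.2300 * 100
Result: 24.2152 %


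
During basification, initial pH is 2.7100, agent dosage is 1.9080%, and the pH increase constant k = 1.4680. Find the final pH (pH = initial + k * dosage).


Formula: pH_final = pH_initial + k * base_pct
Substituting: pH_final = 2.7100 + 1.4680 * 1.9080
Result: 5.5109


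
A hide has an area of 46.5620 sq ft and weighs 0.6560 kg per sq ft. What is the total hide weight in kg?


Formula: Weight = area * weight_per_sqft
Substituting: Weight = 46.5620 * 0.6560
Result: 30.5447 kg


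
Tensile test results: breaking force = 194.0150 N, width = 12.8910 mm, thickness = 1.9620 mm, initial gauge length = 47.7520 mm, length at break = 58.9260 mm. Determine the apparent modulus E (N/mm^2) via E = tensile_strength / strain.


TS = F / (w * t) = 194.0150 / (12.8910 * 1.9620) = 7.6710 N/mm^2
strain = (Lf - L0) / L0 = (58.9260 - 47.7520) / 47.7520 = 0.2340
E = TS / strain = 7.6710 / 0.2340 = 32.7818 N/mm^2


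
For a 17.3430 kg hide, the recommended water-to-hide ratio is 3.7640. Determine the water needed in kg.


Formula: Water = hide_weight * ratio
Substituting: Water = 17.3430 * 3.7640
Result: 65.2791 kg


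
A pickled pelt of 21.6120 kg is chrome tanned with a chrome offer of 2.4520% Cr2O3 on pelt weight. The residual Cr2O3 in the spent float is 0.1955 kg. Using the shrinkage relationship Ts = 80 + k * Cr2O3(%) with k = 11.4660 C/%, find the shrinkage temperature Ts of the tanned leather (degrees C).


Offered = pelt * offer_pct / 100 = 21.6120 * 2.4520 / 100 = 0.5299 kg
Uptake = offered - residual = 0.5299 - 0.1955 = 0.3344 kg
Cr2O3% on pelt = uptake / pelt * 100 = 0.3344 / 21.6120 * 100 = 1.5474 %
Ts = 80 + k * Cr2O3% = 80 + 11.4660 * 1.5474 = 97.7426 C


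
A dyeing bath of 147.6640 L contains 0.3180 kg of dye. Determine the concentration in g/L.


Formula: Conc = dye_mass(kg) / volume(L) * 1000
Substituting: Conc = 0.3180 / 147.6640 * 1000
Result: 2.1535 g/L


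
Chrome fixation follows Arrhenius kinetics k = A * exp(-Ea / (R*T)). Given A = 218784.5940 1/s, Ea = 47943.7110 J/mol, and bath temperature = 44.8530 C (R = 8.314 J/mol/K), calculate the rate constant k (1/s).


T_K = T_C + 273.15 = 44.8530 + 273.15 = 318.0030 K
exponent = -Ea / (R * T_K) = -47943.7110 / (8.314 * 318.0030) = -18.1339
k = A * exp(exponent) = 218784.5940 * exp(-18.1339) = 0.0029146 1/s


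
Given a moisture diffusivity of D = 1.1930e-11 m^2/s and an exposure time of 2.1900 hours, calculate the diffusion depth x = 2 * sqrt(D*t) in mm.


t = 2.1900 hr * 3600 = 7884.0000 s
D * t = 1.1930e-11 * 7884.0000 = 9.4056e-08
x = 2 * sqrt(D*t) = 2 * sqrt(9.4056e-08) = 6.1337e-04 m = 0.6134 mm


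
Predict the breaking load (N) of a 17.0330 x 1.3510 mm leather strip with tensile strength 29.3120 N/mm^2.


Formula: F = TS * w * t
Substituting: F = 29.3120 * 17.0330 * 1.3510
Result: 674.5155 N


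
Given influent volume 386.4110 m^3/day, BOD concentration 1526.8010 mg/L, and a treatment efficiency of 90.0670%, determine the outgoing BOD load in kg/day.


Load_in = volume * conc / 1000 = 386.4110 * 1526.8010 / 1000 = 589.9727 kg/day
Removed = Load_in * eff / 100 = 589.9727 * 90.0670 / 100 = 531.3707 kg/day
Load_out = Load_in - Removed = 589.9727 - 531.3707 = 58.6020 kg/day


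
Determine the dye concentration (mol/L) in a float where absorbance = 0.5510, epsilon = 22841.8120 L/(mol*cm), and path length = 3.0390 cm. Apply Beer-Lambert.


Formula: c = A / (epsilon * l)
Substituting: c = 0.5510 / (22841.8120 * 3.0390)
Result: 7.9376e-06 mol/L


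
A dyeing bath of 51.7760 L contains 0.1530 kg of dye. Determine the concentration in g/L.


Formula: Conc = dye_mass(kg) / volume(L) * 1000
Substituting: Conc = 0.1530 / 51.7760 * 1000
Result: 2.9550 g/L


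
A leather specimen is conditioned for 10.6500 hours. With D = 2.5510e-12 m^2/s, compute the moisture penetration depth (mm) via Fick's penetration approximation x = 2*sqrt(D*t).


t = 10.6500 hr * 3600 = 38340.0000 s
D * t = 2.5510e-12 * 38340.0000 = 9.7805e-08
x = 2 * sqrt(D*t) = 2 * sqrt(9.7805e-08) = 6.2548e-04 m = 0.6255 mm


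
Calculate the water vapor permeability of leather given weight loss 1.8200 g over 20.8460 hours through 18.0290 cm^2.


Formula: WVP = loss / (area * time)
Substituting: WVP = 1.8200 / (18.0290 * 20.8460)
Result: 0.00484258 g/(cm^2*hr)


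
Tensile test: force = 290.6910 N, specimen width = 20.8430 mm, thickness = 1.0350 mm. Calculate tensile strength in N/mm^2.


Formula: TS = force / (width * thickness)
Substituting: TS = 290.6910 / (20.8430 * 1.0350)
Result: 13.4751 N/mm^2


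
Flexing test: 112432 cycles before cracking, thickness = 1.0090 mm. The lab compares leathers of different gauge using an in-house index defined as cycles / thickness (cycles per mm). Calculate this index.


Formula: Index = cycles / thickness
Substituting: Index = 112432 / 1.0090
Result: 111429.1378 cycles/mm


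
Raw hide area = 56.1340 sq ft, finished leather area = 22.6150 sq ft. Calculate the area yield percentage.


Formula: Yield = finished / raw * 100
Substituting: Yield = 22.6150 / 56.1340 * 100
Result: 40.2875 %


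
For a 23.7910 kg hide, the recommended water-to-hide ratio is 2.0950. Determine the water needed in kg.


Formula: Water = hide_weight * ratio
Substituting: Water = 23.7910 * 2.0950
Result: 49.8421 kg


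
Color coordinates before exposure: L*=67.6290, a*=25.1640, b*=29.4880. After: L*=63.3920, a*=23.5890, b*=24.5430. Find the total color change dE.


dL = -4.2370, da = -1.5750, db = -4.9450
dE = sqrt((-4.2370)^2 + (-1.5750)^2 + (-4.9450)^2) = 6.6997


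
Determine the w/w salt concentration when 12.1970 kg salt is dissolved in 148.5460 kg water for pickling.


Formula: Conc = salt / (water + salt) * 100
Substituting: Conc = 12.1970 / (148.5460 + 12.1970) * 100
Result: 7.5879 %


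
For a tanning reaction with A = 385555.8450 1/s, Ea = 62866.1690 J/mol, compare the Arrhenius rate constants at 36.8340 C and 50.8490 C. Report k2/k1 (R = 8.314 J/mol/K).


T1 = 36.8340 + 273.15 = 309.9840 K; T2 = 50.8490 + 273.15 = 323.9990 K
k1 = A * exp(-Ea/(R*T1)) = 385555.8450 * exp(-62866.1690/(8.314*309.9840)) = 9.8238e-06 1/s
k2 = A * exp(-Ea/(R*T2)) = 385555.8450 * exp(-62866.1690/(8.314*323.9990)) = 2.8218e-05 1/s
k2/k1 = 2.8218e-05 / 9.8238e-06 = 2.8724


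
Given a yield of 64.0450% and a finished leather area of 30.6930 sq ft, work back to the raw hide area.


Formula: raw = finished * 100 / yield
Substituting: raw = 30.6930 * 100 / 64.0450
Result: 47.9241 sq ft


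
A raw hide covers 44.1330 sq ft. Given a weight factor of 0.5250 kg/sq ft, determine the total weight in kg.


Formula: Weight = area * weight_per_sqft
Substituting: Weight = 44.1330 * 0.5250
Result: 23.1698 kg


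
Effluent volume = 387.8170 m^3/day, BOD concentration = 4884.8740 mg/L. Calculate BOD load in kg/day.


Formula: BOD_load = volume * conc / 1000
Substituting: BOD_load = 387.8170 * 4884.8740 / 1000
Result: 1894.4372 kg/day


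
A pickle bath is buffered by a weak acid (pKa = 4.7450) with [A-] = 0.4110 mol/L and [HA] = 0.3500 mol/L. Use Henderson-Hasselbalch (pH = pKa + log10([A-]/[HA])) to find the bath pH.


ratio = [A-] / [HA] = 0.4110 / 0.3500 = 1.1743
log10(ratio) = 0.0697738
pH = pKa + log10(ratio) = 4.7450 + 0.0697738 = 4.8148


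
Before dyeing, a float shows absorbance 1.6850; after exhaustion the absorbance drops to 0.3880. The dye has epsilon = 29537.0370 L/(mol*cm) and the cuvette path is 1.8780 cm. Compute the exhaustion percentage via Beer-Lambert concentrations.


c_initial = A_i / (epsilon * l) = 1.6850 / (29537.0370 * 1.8780) = 3.0376e-05 mol/L
c_final = A_f / (epsilon * l) = 0.3880 / (29537.0370 * 1.8780) = 6.9947e-06 mol/L
Exhaustion = (c_initial - c_final) / c_initial * 100 = (3.0376e-05 - 6.9947e-06) / 3.0376e-05 * 100 = 76.9733 %


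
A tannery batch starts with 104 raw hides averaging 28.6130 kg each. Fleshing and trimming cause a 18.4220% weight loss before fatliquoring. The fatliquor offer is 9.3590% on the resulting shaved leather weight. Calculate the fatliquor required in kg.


Total_raw = N * avg_wt = 104 * 28.6130 = 2975.7520 kg
Substrate = Total_raw * (1 - loss/100) = 2975.7520 * (1 - 18.4220/100) = 2427.5590 kg
Fat = Substrate * pct / 100 = 2427.5590 * 9.3590 / 100 = 227.1952 kg


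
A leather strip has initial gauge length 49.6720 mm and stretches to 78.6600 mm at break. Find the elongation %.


Formula: Elongation = (Lf - L0) / L0 * 100
Substituting: Elongation = (78.6600 - 49.6720) / 49.6720 * 100
Result: 58.3588 %


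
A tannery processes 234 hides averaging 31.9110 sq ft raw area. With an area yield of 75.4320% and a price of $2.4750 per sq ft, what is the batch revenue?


Raw_total = N * avg_area = 234 * 31.9110 = 7467.1740 sq ft
Finished = Raw_total * yield / 100 = 7467.1740 * 75.4320 / 100 = 5632.6387 sq ft
Value = Finished * price = 5632.6387 * 2.4750 = 13940.7808 $


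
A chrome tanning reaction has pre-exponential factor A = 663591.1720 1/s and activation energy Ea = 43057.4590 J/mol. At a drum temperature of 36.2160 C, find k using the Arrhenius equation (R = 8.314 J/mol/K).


T_K = T_C + 273.15 = 36.2160 + 273.15 = 309.3660 K
exponent = -Ea / (R * T_K) = -43057.4590 / (8.314 * 309.3660) = -16.7404
k = A * exp(exponent) = 663591.1720 * exp(-16.7404) = 0.0356154 1/s


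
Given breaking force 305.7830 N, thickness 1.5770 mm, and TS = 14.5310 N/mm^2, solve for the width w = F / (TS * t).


Formula: w = F / (TS * t)
Substituting: w = 305.7830 / (14.5310 * 1.5770)
Result: 13.3440 mm


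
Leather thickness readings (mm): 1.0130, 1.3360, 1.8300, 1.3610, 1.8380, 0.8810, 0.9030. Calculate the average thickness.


Formula: Average = sum / n
Substituting: Average = 9.1620 / 7
Result: 1.3089 mm


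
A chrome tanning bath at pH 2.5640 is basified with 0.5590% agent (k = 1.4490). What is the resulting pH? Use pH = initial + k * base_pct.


Formula: pH_final = pH_initial + k * base_pct
Substituting: pH_final = 2.5640 + 1.4490 * 0.5590
Result: 3.3740


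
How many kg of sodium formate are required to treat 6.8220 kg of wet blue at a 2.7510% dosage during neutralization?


Formula: Neutralizer = substrate * pct / 100
Substituting: Neutralizer = 6.8220 * 2.7510 / 100
Result: 0.1877 kg


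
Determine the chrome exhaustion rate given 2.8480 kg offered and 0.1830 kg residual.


Formula: Uptake = (offered - residual) / offered * 100
Substituting: Uptake = (2.8480 - 0.1830) / 2.8480 * 100
Result: 93.5744 %


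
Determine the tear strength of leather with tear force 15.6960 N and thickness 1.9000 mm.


Formula: Tear strength = force / thickness
Substituting: Tear strength = 15.6960 / 1.9000
Result: 8.2611 N/mm


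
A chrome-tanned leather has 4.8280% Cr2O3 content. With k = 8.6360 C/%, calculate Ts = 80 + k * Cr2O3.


Formula: Ts = 80 + k * Cr2O3
Substituting: Ts = 80 + 8.6360 * 4.8280
Result: 121.6946 C


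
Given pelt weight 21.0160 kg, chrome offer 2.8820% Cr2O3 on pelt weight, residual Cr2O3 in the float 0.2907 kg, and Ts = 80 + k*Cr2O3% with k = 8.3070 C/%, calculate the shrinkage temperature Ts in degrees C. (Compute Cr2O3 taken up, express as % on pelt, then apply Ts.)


Offered = pelt * offer_pct / 100 = 21.0160 * 2.8820 / 100 = 0.6057 kg
Uptake = offered - residual = 0.6057 - 0.2907 = 0.3150 kg
Cr2O3% on pelt = uptake / pelt * 100 = 0.3150 / 21.0160 * 100 = 1.4988 %
Ts = 80 + k * Cr2O3% = 80 + 8.3070 * 1.4988 = 92.4503 C
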